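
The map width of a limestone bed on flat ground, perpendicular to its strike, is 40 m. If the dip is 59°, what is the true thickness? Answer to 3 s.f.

True thickness t = w · sin(dip) = 40 × sin 59°
t = 40 × 0.8572 = 34.287 m

34.3 m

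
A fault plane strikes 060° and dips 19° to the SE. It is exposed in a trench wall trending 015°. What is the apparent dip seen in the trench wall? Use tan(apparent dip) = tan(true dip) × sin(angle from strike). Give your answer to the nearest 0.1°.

The strike is 060° and the section trends 015°; the acute angle between them is β = 45°.
tan α = tan 19° × sin 45° = 0.3443 × 0.7071 = 0.2435
apparent dip = arctan 0.2435 = 13.68°

13.7°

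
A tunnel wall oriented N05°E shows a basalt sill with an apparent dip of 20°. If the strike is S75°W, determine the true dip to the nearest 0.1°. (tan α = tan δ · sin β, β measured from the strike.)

21.2°

β = acute angle between strike S75°W and section N05°E = 70°.
tan δ = tan α / sin β = tan 20° / sin 70° = 0.3640 / 0.9397 = 0.3873
true dip = arctan 0.3873 = 21.17°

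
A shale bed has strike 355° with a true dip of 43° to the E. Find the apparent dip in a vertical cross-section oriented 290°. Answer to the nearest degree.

40°

The section lies 65° from the strike.
tan α = tan 43° × sin 65° = 0.9325 × 0.9063 = 0.8451
α = arctan(0.8451) = 40.20°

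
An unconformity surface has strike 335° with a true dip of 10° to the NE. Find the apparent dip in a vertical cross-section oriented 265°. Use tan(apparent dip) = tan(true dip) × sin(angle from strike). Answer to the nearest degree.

Angle between strike (335°) and section (265°): β = 70°.
tan(apparent dip) = tan 10° · sin 70° = 0.1657
apparent dip = arctan 0.1657 = 9.41°

9°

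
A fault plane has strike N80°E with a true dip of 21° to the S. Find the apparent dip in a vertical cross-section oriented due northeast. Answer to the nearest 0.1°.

12.4°

Angle between strike (N80°E) and section (due northeast): β = 35°.
tan(apparent dip) = tan 21° · sin 35° = 0.2202
α = arctan(0.2202) = 12.42°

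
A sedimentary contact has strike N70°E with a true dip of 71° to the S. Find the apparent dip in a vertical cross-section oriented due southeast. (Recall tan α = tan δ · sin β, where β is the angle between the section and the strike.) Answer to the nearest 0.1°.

69.2°

Angle between strike (N70°E) and section (due southeast): β = 65°.
tan α = tan 71° × sin 65° = 2.9042 × 0.9063 = 2.6321
α = arctan(2.6321) = 69.20°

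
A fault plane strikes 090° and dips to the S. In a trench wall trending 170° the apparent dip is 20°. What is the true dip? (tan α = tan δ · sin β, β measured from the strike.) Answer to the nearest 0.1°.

β = acute angle between strike 090° and section 170° = 80°.
tan(true dip) = tan 20° / sin 80° = 0.3696
δ = arctan(0.3696) = 20.28°

20.3°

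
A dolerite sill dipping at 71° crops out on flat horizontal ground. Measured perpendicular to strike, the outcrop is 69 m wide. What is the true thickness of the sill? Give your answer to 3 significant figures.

True thickness t = w · sin(dip) = 69 × sin 71°
t = 69 × 0.9455 = 65.241 m

65.2 m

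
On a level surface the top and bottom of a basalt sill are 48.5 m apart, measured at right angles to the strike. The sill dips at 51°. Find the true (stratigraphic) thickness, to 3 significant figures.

True thickness t = w · sin(dip) = 48.5 × sin 51°
t = 48.5 × 0.7771 = 37.692 m

37.7 m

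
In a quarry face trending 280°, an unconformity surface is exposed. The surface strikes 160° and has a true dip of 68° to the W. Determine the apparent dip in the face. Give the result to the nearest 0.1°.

The section lies 60° from the strike.
tan(apparent dip) = tan 68° · sin 60° = 2.1435
apparent dip = arctan 2.1435 = 64.99°

65.0°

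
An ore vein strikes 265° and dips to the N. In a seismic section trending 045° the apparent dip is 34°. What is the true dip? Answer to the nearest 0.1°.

β = acute angle between strike 265° and section 045° = 40°.
tan δ = tan α / sin β = tan 34° / sin 40° = 0.6745 / 0.6428 = 1.0493
δ = arctan(1.0493) = 46.38°

46.4°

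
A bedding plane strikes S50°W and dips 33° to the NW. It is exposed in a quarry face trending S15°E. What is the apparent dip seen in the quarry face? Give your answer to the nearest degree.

30°

The strike is S50°W and the section trends S15°E; the acute angle between them is β = 65°.
tan(apparent dip) = tan 33° · sin 65° = 0.5886
apparent dip = arctan 0.5886 = 30.48°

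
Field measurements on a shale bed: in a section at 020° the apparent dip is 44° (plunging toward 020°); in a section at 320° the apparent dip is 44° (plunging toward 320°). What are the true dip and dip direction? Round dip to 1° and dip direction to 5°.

Each apparent-dip line lies in the plane. As unit vectors (x east, y north, z up), v₁ plunges 44°→020° and v₂ plunges 44°→320°.
Cross product v₁ × v₂ gives the pole to the plane: n ∝ (-0.087, 0.492, 0.448).
True dip = arccos(n_z / |n|) = arccos(0.6676) = 48.1°.
Dip direction = azimuth of (n_x, n_y) = atan2(-0.087, 0.492) = 350°.

true dip 48°, dip direction 350°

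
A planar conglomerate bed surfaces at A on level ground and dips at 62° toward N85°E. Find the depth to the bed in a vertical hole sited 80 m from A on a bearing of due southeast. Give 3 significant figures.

The hole lies 50° from the dip direction, so the down-dip offset is 80 × cos 50° = 51.42 m.
Depth = down-dip offset × tan(dip) = 51.42 × tan 62° = 51.42 × 1.8807
Depth = 96.71 m

96.7 m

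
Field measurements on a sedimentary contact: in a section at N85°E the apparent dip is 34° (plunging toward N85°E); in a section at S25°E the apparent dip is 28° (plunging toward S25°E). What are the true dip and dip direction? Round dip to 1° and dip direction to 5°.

Each apparent-dip line lies in the plane. As unit vectors (x east, y north, z up), v₁ plunges 34°→N85°E and v₂ plunges 28°→S25°E.
The plane normal is n = v₁ × v₂ ∝ (0.481, -0.179, 0.688).
True dip = arccos(n_z / |n|) = arccos(0.8013) = 36.7°.
The horizontal component of n points toward azimuth atan2(n_x, n_y) = 110°, the dip direction.

true dip 37°, dip direction 110°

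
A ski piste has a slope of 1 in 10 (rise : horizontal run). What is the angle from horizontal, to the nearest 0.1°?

tan θ = 1/10 = 0.1000
θ = arctan(0.1000) = 5.71°

5.7°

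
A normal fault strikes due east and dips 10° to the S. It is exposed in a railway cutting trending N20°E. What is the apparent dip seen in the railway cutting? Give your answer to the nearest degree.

The strike is due east and the section trends N20°E; the acute angle between them is β = 70°.
tan α = tan 10° × sin 70° = 0.1763 × 0.9397 = 0.1657
apparent dip = arctan 0.1657 = 9.41°

9°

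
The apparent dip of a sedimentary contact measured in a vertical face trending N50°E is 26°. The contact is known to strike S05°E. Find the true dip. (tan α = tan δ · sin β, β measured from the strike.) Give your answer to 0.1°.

β = acute angle between strike S05°E and section N50°E = 55°.
tan(true dip) = tan 26° / sin 55° = 0.5954
true dip = arctan 0.5954 = 30.77°

30.8°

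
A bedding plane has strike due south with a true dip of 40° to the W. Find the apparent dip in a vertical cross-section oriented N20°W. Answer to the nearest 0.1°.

Angle between strike (due south) and section (N20°W): β = 20°.
tan(apparent dip) = tan 40° · sin 20° = 0.2870
α = arctan(0.2870) = 16.01°

16.0°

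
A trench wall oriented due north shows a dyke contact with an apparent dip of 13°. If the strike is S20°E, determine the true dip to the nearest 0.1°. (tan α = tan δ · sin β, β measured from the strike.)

β = acute angle between strike S20°E and section due north = 20°.
tan δ = tan α / sin β = tan 13° / sin 20° = 0.2309 / 0.3420 = 0.6750
true dip = arctan 0.6750 = 34.02°

34.0°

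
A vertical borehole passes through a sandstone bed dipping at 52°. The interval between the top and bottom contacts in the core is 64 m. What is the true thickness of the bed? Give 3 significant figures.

True thickness t = h · cos(dip) = 64 × cos 52°
t = 64 × 0.6157 = 39.402 m

39.4 m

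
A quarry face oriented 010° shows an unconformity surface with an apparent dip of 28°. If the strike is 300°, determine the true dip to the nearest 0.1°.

29.5°

β = acute angle between strike 300° and section 010° = 70°.
tan(true dip) = tan 28° / sin 70° = 0.5658
δ = arctan(0.5658) = 29.50°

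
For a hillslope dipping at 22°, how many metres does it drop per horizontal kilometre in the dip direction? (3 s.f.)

drop per km = 1000 × tan 22° = 1000 × 0.4040

404 m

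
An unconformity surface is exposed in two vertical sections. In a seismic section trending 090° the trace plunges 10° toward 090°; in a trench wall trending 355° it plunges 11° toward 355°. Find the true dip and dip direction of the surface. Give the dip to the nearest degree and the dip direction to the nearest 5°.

true dip 15°, dip direction 040°

Represent each trace as a vector plunging at its apparent dip toward its trend (east-north-up frame): v₁ = (0.985, 0.000, -0.174), v₂ = (-0.086, 0.978, -0.191).
The plane normal is n = v₁ × v₂ ∝ (0.170, 0.203, 0.963).
tan δ = √(n_x²+n_y²)/n_z = 0.264/0.963, so δ = 15.4°.
The horizontal component of n points toward azimuth atan2(n_x, n_y) = 40°, the dip direction.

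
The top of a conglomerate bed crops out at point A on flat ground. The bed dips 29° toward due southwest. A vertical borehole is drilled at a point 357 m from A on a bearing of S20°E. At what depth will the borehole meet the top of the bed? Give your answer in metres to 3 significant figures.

The hole lies 65° from the dip direction, so the down-dip offset is 357 × cos 65° = 150.87 m.
Depth = down-dip offset × tan(dip) = 150.87 × tan 29° = 150.87 × 0.5543
Depth = 83.63 m

83.6 m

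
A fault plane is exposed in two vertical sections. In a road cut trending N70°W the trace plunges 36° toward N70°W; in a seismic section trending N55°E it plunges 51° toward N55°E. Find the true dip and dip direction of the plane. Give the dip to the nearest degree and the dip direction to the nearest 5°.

The two traces are lines in the plane: v₁ = (sin 290°·cos 36°, cos 290°·cos 36°, −sin 36°), v₂ = (sin 55°·cos 51°, cos 55°·cos 51°, −sin 51°).
The plane normal is n = v₁ × v₂ ∝ (0.003, 0.894, 0.417).
tan δ = √(n_x²+n_y²)/n_z = 0.894/0.417, so δ = 65.0°.
Dip direction = atan2(0.003, 0.894) = 0° (azimuth of n's horizontal projection).

true dip 65°, dip direction 000°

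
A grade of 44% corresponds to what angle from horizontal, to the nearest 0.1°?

tan θ = 44/100 = 0.4400
θ = arctan(0.4400) = 23.75°

23.7°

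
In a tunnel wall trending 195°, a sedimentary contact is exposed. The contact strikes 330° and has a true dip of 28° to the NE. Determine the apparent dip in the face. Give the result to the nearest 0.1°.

The strike is 330° and the section trends 195°; the acute angle between them is β = 45°.
tan(apparent dip) = tan 28° · sin 45° = 0.3760
apparent dip = arctan 0.3760 = 20.61°

20.6°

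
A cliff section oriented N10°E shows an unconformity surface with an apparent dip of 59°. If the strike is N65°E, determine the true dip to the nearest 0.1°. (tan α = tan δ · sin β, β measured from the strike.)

63.8°

β = acute angle between strike N65°E and section N10°E = 55°.
tan(true dip) = tan 59° / sin 55° = 2.0317
true dip = arctan 2.0317 = 63.79°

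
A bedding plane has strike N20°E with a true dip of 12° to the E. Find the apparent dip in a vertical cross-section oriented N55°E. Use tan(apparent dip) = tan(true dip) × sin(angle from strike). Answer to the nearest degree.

The strike is N20°E and the section trends N55°E; the acute angle between them is β = 35°.
tan(apparent dip) = tan 12° · sin 35° = 0.1219
apparent dip = arctan 0.1219 = 6.95°

7°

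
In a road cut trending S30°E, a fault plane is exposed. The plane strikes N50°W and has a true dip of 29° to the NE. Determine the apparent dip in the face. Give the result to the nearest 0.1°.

10.7°

Angle between strike (N50°W) and section (S30°E): β = 20°.
tan α = tan 29° × sin 20° = 0.5543 × 0.3420 = 0.1896
α = arctan(0.1896) = 10.74°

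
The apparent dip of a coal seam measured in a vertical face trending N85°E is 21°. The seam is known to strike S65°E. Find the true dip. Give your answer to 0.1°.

37.5°

The section is 30° from the strike.
tan(true dip) = tan 21° / sin 30° = 0.7677
δ = arctan(0.7677) = 37.51°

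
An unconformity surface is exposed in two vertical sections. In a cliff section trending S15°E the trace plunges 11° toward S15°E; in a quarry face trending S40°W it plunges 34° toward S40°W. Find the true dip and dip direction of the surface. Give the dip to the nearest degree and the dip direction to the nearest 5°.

true dip 36°, dip direction 240°

Represent each trace as a vector plunging at its apparent dip toward its trend (east-north-up frame): v₁ = (0.254, -0.948, -0.191), v₂ = (-0.533, -0.635, -0.559).
n = v₁ × v₂ = (-0.409, -0.244, 0.667) (taken with n_z > 0).
tan δ = √(n_x²+n_y²)/n_z = 0.476/0.667, so δ = 35.5°.
The horizontal component of n points toward azimuth atan2(n_x, n_y) = 239°, the dip direction.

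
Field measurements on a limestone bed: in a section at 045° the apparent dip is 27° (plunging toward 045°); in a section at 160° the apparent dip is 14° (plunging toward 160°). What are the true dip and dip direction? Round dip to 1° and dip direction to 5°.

The two traces are lines in the plane: v₁ = (sin 45°·cos 27°, cos 45°·cos 27°, −sin 27°), v₂ = (sin 160°·cos 14°, cos 160°·cos 14°, −sin 14°).
n = v₁ × v₂ = (0.566, -0.002, 0.784) (taken with n_z > 0).
tan δ = √(n_x²+n_y²)/n_z = 0.566/0.784, so δ = 35.9°.
Dip direction = atan2(0.566, -0.002) = 90° (azimuth of n's horizontal projection).

true dip 36°, dip direction 090°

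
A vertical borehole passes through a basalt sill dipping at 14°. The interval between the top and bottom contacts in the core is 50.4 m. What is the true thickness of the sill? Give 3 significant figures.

48.9 m

True thickness t = h · cos(dip) = 50.4 × cos 14°
t = 50.4 × 0.9703 = 48.903 m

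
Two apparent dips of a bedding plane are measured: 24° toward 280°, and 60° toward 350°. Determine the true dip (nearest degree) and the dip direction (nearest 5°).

true dip 60°, dip direction 355°

Represent each trace as a vector plunging at its apparent dip toward its trend (east-north-up frame): v₁ = (-0.900, 0.159, -0.407), v₂ = (-0.087, 0.492, -0.866).
Cross product v₁ × v₂ gives the pole to the plane: n ∝ (-0.063, 0.744, 0.429).
tan δ = √(n_x²+n_y²)/n_z = 0.746/0.429, so δ = 60.1°.
The horizontal component of n points toward azimuth atan2(n_x, n_y) = 355°, the dip direction.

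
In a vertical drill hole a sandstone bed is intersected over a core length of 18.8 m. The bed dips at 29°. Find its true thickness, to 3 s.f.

True thickness t = h · cos(dip) = 18.8 × cos 29°
t = 18.8 × 0.8746 = 16.443 m

16.4 m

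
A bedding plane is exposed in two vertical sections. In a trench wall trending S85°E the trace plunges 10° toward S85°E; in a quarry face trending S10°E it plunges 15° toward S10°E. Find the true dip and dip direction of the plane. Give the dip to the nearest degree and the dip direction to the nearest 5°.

The two traces are lines in the plane: v₁ = (sin 95°·cos 10°, cos 95°·cos 10°, −sin 10°), v₂ = (sin 170°·cos 15°, cos 170°·cos 15°, −sin 15°).
Cross product v₁ × v₂ gives the pole to the plane: n ∝ (0.143, -0.225, 0.919).
True dip = arccos(n_z / |n|) = arccos(0.9604) = 16.2°.
The horizontal component of n points toward azimuth atan2(n_x, n_y) = 148°, the dip direction.

true dip 16°, dip direction 150°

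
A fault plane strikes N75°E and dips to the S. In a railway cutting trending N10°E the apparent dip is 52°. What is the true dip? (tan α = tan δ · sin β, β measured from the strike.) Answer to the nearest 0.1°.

54.7°

β = acute angle between strike N75°E and section N10°E = 65°.
tan δ = tan α / sin β = tan 52° / sin 65° = 1.2799 / 0.9063 = 1.4123
δ = arctan(1.4123) = 54.70°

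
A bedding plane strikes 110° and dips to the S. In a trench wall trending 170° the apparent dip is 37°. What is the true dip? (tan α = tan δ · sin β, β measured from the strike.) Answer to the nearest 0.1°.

41.0°

β = acute angle between strike 110° and section 170° = 60°.
tan δ = tan α / sin β = tan 37° / sin 60° = 0.7536 / 0.8660 = 0.8701
δ = arctan(0.8701) = 41.03°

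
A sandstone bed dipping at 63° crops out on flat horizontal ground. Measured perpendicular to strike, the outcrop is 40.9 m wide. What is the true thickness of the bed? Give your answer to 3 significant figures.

True thickness t = w · sin(dip) = 40.9 × sin 63°
t = 40.9 × 0.8910 = 36.442 m

36.4 m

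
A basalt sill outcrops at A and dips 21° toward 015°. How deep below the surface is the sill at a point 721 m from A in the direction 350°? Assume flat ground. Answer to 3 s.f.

251 m

The hole lies 25° from the dip direction, so the down-dip offset is 721 × cos 25° = 653.45 m.
Depth = down-dip offset × tan(dip) = 653.45 × tan 21° = 653.45 × 0.3839
Depth = 250.84 m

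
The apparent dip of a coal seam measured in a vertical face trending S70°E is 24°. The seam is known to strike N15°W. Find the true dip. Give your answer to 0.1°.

β = acute angle between strike N15°W and section S70°E = 55°.
tan δ = tan α / sin β = tan 24° / sin 55° = 0.4452 / 0.8192 = 0.5435
δ = arctan(0.5435) = 28.53°

28.5°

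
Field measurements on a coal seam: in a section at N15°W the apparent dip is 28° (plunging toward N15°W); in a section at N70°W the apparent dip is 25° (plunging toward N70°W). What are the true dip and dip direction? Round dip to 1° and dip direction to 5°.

The two traces are lines in the plane: v₁ = (sin 345°·cos 28°, cos 345°·cos 28°, −sin 28°), v₂ = (sin 290°·cos 25°, cos 290°·cos 25°, −sin 25°).
Cross product v₁ × v₂ gives the pole to the plane: n ∝ (-0.215, 0.303, 0.656).
True dip = arccos(n_z / |n|) = arccos(0.8699) = 29.6°.
Dip direction = azimuth of (n_x, n_y) = atan2(-0.215, 0.303) = 325°.

true dip 30°, dip direction 325°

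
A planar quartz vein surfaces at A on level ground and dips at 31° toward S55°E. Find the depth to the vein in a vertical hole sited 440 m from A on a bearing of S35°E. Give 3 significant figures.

The hole lies 20° from the dip direction, so the down-dip offset is 440 × cos 20° = 413.46 m.
Depth = down-dip offset × tan(dip) = 413.46 × tan 31° = 413.46 × 0.6009
Depth = 248.43 m

248 m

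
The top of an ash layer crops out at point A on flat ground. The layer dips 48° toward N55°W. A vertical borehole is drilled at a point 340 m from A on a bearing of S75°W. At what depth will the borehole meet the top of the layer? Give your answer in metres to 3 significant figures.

The hole lies 50° from the dip direction, so the down-dip offset is 340 × cos 50° = 218.55 m.
Depth = down-dip offset × tan(dip) = 218.55 × tan 48° = 218.55 × 1.1106
Depth = 242.72 m

243 m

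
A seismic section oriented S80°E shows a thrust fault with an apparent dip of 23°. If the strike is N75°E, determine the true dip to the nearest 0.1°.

45.1°

β = acute angle between strike N75°E and section S80°E = 25°.
tan(true dip) = tan 23° / sin 25° = 1.0044
true dip = arctan 1.0044 = 45.13°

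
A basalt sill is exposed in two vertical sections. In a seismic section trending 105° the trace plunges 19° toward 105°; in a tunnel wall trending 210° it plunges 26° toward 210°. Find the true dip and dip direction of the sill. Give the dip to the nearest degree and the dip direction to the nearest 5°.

The two traces are lines in the plane: v₁ = (sin 105°·cos 19°, cos 105°·cos 19°, −sin 19°), v₂ = (sin 210°·cos 26°, cos 210°·cos 26°, −sin 26°).
n = v₁ × v₂ = (0.146, -0.547, 0.821) (taken with n_z > 0).
tan δ = √(n_x²+n_y²)/n_z = 0.566/0.821, so δ = 34.6°.
Dip direction = azimuth of (n_x, n_y) = atan2(0.146, -0.547) = 165°.

true dip 35°, dip direction 165°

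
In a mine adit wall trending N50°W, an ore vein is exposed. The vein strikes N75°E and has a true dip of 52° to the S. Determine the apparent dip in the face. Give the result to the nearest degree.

46°

The strike is N75°E and the section trends N50°W; the acute angle between them is β = 55°.
tan α = tan 52° × sin 55° = 1.2799 × 0.8192 = 1.0485
apparent dip = arctan 1.0485 = 46.36°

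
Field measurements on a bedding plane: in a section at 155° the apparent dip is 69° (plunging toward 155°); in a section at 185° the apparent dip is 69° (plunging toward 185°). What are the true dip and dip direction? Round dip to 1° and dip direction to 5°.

true dip 70°, dip direction 170°

Represent each trace as a vector plunging at its apparent dip toward its trend (east-north-up frame): v₁ = (0.151, -0.325, -0.934), v₂ = (-0.031, -0.357, -0.934).
n = v₁ × v₂ = (0.030, -0.171, 0.064) (taken with n_z > 0).
Dip δ = arctan(|n_h|/n_z) = arctan(0.173/0.064) = 69.7°.
Dip direction = azimuth of (n_x, n_y) = atan2(0.030, -0.171) = 170°.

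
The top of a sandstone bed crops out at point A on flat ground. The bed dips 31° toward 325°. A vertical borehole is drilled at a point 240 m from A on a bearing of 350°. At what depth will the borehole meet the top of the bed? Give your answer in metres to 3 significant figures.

131 m

The hole lies 25° from the dip direction, so the down-dip offset is 240 × cos 25° = 217.51 m.
Depth = down-dip offset × tan(dip) = 217.51 × tan 31° = 217.51 × 0.6009
Depth = 130.70 m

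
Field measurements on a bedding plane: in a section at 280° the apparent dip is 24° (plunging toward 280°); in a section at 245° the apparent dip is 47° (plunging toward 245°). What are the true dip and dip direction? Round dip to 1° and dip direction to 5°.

The two traces are lines in the plane: v₁ = (sin 280°·cos 24°, cos 280°·cos 24°, −sin 24°), v₂ = (sin 245°·cos 47°, cos 245°·cos 47°, −sin 47°).
n = v₁ × v₂ = (-0.233, -0.407, 0.357) (taken with n_z > 0).
True dip = arccos(n_z / |n|) = arccos(0.6063) = 52.7°.
The horizontal component of n points toward azimuth atan2(n_x, n_y) = 210°, the dip direction.

true dip 53°, dip direction 210°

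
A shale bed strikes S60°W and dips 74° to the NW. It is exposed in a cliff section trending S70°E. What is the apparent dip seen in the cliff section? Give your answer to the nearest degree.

69°

The strike is S60°W and the section trends S70°E; the acute angle between them is β = 50°.
tan α = tan 74° × sin 50° = 3.4874 × 0.7660 = 2.6715
α = arctan(2.6715) = 69.48°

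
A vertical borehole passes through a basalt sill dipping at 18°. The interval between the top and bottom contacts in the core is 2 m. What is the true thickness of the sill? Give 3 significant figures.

1.90 m

True thickness t = h · cos(dip) = 2 × cos 18°
t = 2 × 0.9511 = 1.902 m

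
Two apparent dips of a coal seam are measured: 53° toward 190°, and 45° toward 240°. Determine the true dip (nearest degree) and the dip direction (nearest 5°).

true dip 53°, dip direction 200°

The two traces are lines in the plane: v₁ = (sin 190°·cos 53°, cos 190°·cos 53°, −sin 53°), v₂ = (sin 240°·cos 45°, cos 240°·cos 45°, −sin 45°).
Cross product v₁ × v₂ gives the pole to the plane: n ∝ (-0.137, -0.415, 0.326).
tan δ = √(n_x²+n_y²)/n_z = 0.437/0.326, so δ = 53.3°.
Dip direction = azimuth of (n_x, n_y) = atan2(-0.137, -0.415) = 198°.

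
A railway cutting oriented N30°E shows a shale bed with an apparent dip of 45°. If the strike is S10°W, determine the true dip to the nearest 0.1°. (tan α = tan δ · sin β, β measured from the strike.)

β = acute angle between strike S10°W and section N30°E = 20°.
tan(true dip) = tan 45° / sin 20° = 2.9238
δ = arctan(2.9238) = 71.12°

71.1°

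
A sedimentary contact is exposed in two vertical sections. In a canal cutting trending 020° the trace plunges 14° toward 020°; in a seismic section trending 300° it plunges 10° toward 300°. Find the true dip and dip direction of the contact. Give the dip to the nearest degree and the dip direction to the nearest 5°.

The two traces are lines in the plane: v₁ = (sin 20°·cos 14°, cos 20°·cos 14°, −sin 14°), v₂ = (sin 300°·cos 10°, cos 300°·cos 10°, −sin 10°).
n = v₁ × v₂ = (-0.039, 0.264, 0.941) (taken with n_z > 0).
True dip = arccos(n_z / |n|) = arccos(0.9621) = 15.8°.
Dip direction = atan2(-0.039, 0.264) = 352° (azimuth of n's horizontal projection).

true dip 16°, dip direction 350°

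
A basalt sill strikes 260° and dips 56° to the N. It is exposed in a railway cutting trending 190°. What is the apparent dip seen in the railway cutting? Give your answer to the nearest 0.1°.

54.3°

The strike is 260° and the section trends 190°; the acute angle between them is β = 70°.
tan(apparent dip) = tan 56° · sin 70° = 1.3932
apparent dip = arctan 1.3932 = 54.33°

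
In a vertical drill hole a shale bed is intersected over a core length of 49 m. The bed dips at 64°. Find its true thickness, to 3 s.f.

21.5 m

True thickness t = h · cos(dip) = 49 × cos 64°
t = 49 × 0.4384 = 21.480 m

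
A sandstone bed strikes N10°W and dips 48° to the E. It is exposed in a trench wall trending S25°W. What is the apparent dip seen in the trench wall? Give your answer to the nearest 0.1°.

32.5°

Angle between strike (N10°W) and section (S25°W): β = 35°.
tan(apparent dip) = tan 48° · sin 35° = 0.6370
α = arctan(0.6370) = 32.50°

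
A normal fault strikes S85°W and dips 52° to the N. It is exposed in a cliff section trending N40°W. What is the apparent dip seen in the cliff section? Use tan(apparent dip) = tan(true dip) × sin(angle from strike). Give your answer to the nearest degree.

The section lies 55° from the strike.
tan α = tan 52° × sin 55° = 1.2799 × 0.8192 = 1.0485
α = arctan(1.0485) = 46.36°

46°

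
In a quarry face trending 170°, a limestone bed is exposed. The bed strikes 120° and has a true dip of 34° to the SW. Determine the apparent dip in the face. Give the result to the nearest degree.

27°

The strike is 120° and the section trends 170°; the acute angle between them is β = 50°.
tan(apparent dip) = tan 34° · sin 50° = 0.5167
apparent dip = arctan 0.5167 = 27.33°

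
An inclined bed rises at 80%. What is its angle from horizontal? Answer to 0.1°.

38.7°

tan θ = 80/100 = 0.8000
θ = arctan(0.8000) = 38.66°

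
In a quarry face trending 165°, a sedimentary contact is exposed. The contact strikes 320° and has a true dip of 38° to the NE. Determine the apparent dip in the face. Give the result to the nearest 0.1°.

18.3°

The section lies 25° from the strike.
tan(apparent dip) = tan 38° · sin 25° = 0.3302
apparent dip = arctan 0.3302 = 18.27°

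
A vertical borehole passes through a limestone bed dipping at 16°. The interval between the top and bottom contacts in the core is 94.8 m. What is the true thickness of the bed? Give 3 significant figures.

True thickness t = h · cos(dip) = 94.8 × cos 16°
t = 94.8 × 0.9613 = 91.128 m

91.1 m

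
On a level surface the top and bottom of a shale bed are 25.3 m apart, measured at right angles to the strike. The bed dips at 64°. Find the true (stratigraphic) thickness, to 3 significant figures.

22.7 m

True thickness t = w · sin(dip) = 25.3 × sin 64°
t = 25.3 × 0.8988 = 22.739 m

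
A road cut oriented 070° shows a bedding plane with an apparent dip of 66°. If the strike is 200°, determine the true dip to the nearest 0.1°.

β = acute angle between strike 200° and section 070° = 50°.
tan δ = tan α / sin β = tan 66° / sin 50° = 2.2460 / 0.7660 = 2.9320
δ = arctan(2.9320) = 71.17°

71.2°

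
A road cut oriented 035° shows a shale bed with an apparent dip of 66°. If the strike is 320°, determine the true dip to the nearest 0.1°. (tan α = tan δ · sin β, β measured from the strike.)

β = acute angle between strike 320° and section 035° = 75°.
tan(true dip) = tan 66° / sin 75° = 2.3253
δ = arctan(2.3253) = 66.73°

66.7°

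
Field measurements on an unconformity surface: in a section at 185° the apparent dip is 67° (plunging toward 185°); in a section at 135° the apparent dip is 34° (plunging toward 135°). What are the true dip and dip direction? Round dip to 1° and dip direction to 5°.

true dip 69°, dip direction 210°

Each apparent-dip line lies in the plane. As unit vectors (x east, y north, z up), v₁ plunges 67°→185° and v₂ plunges 34°→135°.
Cross product v₁ × v₂ gives the pole to the plane: n ∝ (-0.322, -0.559, 0.248).
tan δ = √(n_x²+n_y²)/n_z = 0.645/0.248, so δ = 69.0°.
Dip direction = azimuth of (n_x, n_y) = atan2(-0.322, -0.559) = 210°.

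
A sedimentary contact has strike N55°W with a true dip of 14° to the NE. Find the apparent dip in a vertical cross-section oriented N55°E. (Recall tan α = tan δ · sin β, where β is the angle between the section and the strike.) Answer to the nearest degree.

The strike is N55°W and the section trends N55°E; the acute angle between them is β = 70°.
tan α = tan 14° × sin 70° = 0.2493 × 0.9397 = 0.2343
apparent dip = arctan 0.2343 = 13.19°

13°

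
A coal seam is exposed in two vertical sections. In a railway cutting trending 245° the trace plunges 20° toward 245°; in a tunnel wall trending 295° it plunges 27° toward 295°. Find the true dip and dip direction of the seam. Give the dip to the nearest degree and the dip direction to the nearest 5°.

true dip 27°, dip direction 290°

The two traces are lines in the plane: v₁ = (sin 245°·cos 20°, cos 245°·cos 20°, −sin 20°), v₂ = (sin 295°·cos 27°, cos 295°·cos 27°, −sin 27°).
n = v₁ × v₂ = (-0.309, 0.110, 0.641) (taken with n_z > 0).
Dip δ = arctan(|n_h|/n_z) = arctan(0.328/0.641) = 27.1°.
Dip direction = azimuth of (n_x, n_y) = atan2(-0.309, 0.110) = 290°.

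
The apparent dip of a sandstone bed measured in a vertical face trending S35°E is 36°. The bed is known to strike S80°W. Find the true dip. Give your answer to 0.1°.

38.7°

The section is 65° from the strike.
tan(true dip) = tan 36° / sin 65° = 0.8017
true dip = arctan 0.8017 = 38.72°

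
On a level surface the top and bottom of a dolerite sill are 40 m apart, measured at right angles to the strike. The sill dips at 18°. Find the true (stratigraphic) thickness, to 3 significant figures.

True thickness t = w · sin(dip) = 40 × sin 18°
t = 40 × 0.3090 = 12.361 m

12.4 m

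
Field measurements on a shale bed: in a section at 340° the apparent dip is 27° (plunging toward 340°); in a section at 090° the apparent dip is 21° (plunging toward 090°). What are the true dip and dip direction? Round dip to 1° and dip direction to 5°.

Represent each trace as a vector plunging at its apparent dip toward its trend (east-north-up frame): v₁ = (-0.305, 0.837, -0.454), v₂ = (0.934, 0.000, -0.358).
Cross product v₁ × v₂ gives the pole to the plane: n ∝ (0.300, 0.533, 0.782).
Dip δ = arctan(|n_h|/n_z) = arctan(0.612/0.782) = 38.0°.
Dip direction = azimuth of (n_x, n_y) = atan2(0.300, 0.533) = 29°.

true dip 38°, dip direction 030°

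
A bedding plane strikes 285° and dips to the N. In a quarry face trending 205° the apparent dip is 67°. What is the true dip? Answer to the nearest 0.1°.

β = acute angle between strike 285° and section 205° = 80°.
tan δ = tan α / sin β = tan 67° / sin 80° = 2.3559 / 0.9848 = 2.3922
true dip = arctan 2.3922 = 67.31°

67.3°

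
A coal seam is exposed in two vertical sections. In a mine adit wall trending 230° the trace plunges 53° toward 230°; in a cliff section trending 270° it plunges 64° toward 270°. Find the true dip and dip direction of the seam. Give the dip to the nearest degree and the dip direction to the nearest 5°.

Each apparent-dip line lies in the plane. As unit vectors (x east, y north, z up), v₁ plunges 53°→230° and v₂ plunges 64°→270°.
n = v₁ × v₂ = (-0.348, 0.064, 0.170) (taken with n_z > 0).
Dip δ = arctan(|n_h|/n_z) = arctan(0.354/0.170) = 64.4°.
Dip direction = atan2(-0.348, 0.064) = 280° (azimuth of n's horizontal projection).

true dip 64°, dip direction 280°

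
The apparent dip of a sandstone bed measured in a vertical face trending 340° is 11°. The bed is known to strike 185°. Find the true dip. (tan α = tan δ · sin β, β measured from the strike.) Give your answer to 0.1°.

24.7°

β = acute angle between strike 185° and section 340° = 25°.
tan δ = tan α / sin β = tan 11° / sin 25° = 0.1944 / 0.4226 = 0.4599
true dip = arctan 0.4599 = 24.70°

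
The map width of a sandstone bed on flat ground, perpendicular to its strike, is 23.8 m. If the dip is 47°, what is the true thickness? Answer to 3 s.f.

True thickness t = w · sin(dip) = 23.8 × sin 47°
t = 23.8 × 0.7314 = 17.406 m

17.4 m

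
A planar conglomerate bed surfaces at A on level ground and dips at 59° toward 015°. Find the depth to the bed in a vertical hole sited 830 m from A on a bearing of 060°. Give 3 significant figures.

The hole lies 45° from the dip direction, so the down-dip offset is 830 × cos 45° = 586.90 m.
Depth = down-dip offset × tan(dip) = 586.90 × tan 59° = 586.90 × 1.6643
Depth = 976.76 m

977 m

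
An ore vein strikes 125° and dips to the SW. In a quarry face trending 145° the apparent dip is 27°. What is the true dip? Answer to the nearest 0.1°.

The section is 20° from the strike.
tan(true dip) = tan 27° / sin 20° = 1.4898
δ = arctan(1.4898) = 56.13°

56.1°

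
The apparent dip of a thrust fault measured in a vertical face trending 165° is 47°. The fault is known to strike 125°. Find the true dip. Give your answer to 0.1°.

β = acute angle between strike 125° and section 165° = 40°.
tan δ = tan α / sin β = tan 47° / sin 40° = 1.0724 / 0.6428 = 1.6683
true dip = arctan 1.6683 = 59.06°

59.1°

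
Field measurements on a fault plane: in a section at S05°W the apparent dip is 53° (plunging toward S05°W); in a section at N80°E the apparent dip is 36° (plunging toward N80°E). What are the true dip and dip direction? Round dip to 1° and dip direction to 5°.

true dip 60°, dip direction 145°

The two traces are lines in the plane: v₁ = (sin 185°·cos 53°, cos 185°·cos 53°, −sin 53°), v₂ = (sin 80°·cos 36°, cos 80°·cos 36°, −sin 36°).
Cross product v₁ × v₂ gives the pole to the plane: n ∝ (0.465, -0.667, 0.470).
True dip = arccos(n_z / |n|) = arccos(0.5007) = 60.0°.
Dip direction = azimuth of (n_x, n_y) = atan2(0.465, -0.667) = 145°.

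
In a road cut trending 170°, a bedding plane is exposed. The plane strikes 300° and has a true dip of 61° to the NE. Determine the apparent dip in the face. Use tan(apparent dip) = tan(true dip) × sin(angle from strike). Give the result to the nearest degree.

The strike is 300° and the section trends 170°; the acute angle between them is β = 50°.
tan(apparent dip) = tan 61° · sin 50° = 1.3820
apparent dip = arctan 1.3820 = 54.11°

54°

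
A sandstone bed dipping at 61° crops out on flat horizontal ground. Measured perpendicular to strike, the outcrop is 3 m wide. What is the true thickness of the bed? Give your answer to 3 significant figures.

2.62 m

True thickness t = w · sin(dip) = 3 × sin 61°
t = 3 × 0.8746 = 2.624 m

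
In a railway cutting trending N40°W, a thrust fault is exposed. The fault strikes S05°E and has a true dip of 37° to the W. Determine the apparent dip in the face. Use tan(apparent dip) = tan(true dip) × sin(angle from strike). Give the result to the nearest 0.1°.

The section lies 35° from the strike.
tan α = tan 37° × sin 35° = 0.7536 × 0.5736 = 0.4322
α = arctan(0.4322) = 23.38°

23.4°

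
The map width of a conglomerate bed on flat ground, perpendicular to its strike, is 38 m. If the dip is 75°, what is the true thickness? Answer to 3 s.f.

36.7 m

True thickness t = w · sin(dip) = 38 × sin 75°
t = 38 × 0.9659 = 36.705 m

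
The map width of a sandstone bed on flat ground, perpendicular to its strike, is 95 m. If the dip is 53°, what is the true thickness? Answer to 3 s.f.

75.9 m

True thickness t = w · sin(dip) = 95 × sin 53°
t = 95 × 0.7986 = 75.870 m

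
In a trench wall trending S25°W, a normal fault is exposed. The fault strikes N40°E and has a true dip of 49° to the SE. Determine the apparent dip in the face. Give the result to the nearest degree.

The section lies 15° from the strike.
tan(apparent dip) = tan 49° · sin 15° = 0.2977
α = arctan(0.2977) = 16.58°

17°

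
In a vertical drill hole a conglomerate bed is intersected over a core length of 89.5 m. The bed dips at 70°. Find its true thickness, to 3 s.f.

30.6 m

True thickness t = h · cos(dip) = 89.5 × cos 70°
t = 89.5 × 0.3420 = 30.611 m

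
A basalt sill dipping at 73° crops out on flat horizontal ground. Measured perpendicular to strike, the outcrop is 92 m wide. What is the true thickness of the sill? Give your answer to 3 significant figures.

88.0 m

True thickness t = w · sin(dip) = 92 × sin 73°
t = 92 × 0.9563 = 87.980 m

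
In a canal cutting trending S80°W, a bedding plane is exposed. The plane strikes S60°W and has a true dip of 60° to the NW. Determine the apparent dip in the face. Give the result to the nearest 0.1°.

30.6°

The section lies 20° from the strike.
tan(apparent dip) = tan 60° · sin 20° = 0.5924
α = arctan(0.5924) = 30.64°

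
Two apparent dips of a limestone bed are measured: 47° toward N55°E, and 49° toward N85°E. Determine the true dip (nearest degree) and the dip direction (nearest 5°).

true dip 49°, dip direction 075°

The two traces are lines in the plane: v₁ = (sin 55°·cos 47°, cos 55°·cos 47°, −sin 47°), v₂ = (sin 85°·cos 49°, cos 85°·cos 49°, −sin 49°).
The plane normal is n = v₁ × v₂ ∝ (0.253, 0.056, 0.224).
True dip = arccos(n_z / |n|) = arccos(0.6528) = 49.2°.
The horizontal component of n points toward azimuth atan2(n_x, n_y) = 77°, the dip direction.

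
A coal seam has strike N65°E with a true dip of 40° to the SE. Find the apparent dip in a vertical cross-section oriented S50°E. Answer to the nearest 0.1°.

37.3°

The section lies 65° from the strike.
tan α = tan 40° × sin 65° = 0.8391 × 0.9063 = 0.7605
apparent dip = arctan 0.7605 = 37.25°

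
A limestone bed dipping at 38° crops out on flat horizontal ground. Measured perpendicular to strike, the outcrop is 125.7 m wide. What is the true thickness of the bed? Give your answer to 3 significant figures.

True thickness t = w · sin(dip) = 125.7 × sin 38°
t = 125.7 × 0.6157 = 77.389 m

77.4 m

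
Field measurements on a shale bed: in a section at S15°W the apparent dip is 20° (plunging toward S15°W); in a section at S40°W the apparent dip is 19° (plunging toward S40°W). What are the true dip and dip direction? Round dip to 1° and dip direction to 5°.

The two traces are lines in the plane: v₁ = (sin 195°·cos 20°, cos 195°·cos 20°, −sin 20°), v₂ = (sin 220°·cos 19°, cos 220°·cos 19°, −sin 19°).
The plane normal is n = v₁ × v₂ ∝ (-0.048, -0.129, 0.375).
tan δ = √(n_x²+n_y²)/n_z = 0.137/0.375, so δ = 20.1°.
The horizontal component of n points toward azimuth atan2(n_x, n_y) = 200°, the dip direction.

true dip 20°, dip direction 200°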